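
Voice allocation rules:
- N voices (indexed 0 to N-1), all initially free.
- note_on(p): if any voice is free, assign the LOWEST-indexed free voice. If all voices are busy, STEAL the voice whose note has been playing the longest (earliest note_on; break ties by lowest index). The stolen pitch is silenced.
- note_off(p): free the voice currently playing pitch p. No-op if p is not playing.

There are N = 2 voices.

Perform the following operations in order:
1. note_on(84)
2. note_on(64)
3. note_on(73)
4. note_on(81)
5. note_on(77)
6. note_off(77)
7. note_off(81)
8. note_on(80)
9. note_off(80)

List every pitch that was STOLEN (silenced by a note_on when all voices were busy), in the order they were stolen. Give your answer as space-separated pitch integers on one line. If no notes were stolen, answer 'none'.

Answer: 84 64 73

Derivation:
Op 1: note_on(84): voice 0 is free -> assigned | voices=[84 -]
Op 2: note_on(64): voice 1 is free -> assigned | voices=[84 64]
Op 3: note_on(73): all voices busy, STEAL voice 0 (pitch 84, oldest) -> assign | voices=[73 64]
Op 4: note_on(81): all voices busy, STEAL voice 1 (pitch 64, oldest) -> assign | voices=[73 81]
Op 5: note_on(77): all voices busy, STEAL voice 0 (pitch 73, oldest) -> assign | voices=[77 81]
Op 6: note_off(77): free voice 0 | voices=[- 81]
Op 7: note_off(81): free voice 1 | voices=[- -]
Op 8: note_on(80): voice 0 is free -> assigned | voices=[80 -]
Op 9: note_off(80): free voice 0 | voices=[- -]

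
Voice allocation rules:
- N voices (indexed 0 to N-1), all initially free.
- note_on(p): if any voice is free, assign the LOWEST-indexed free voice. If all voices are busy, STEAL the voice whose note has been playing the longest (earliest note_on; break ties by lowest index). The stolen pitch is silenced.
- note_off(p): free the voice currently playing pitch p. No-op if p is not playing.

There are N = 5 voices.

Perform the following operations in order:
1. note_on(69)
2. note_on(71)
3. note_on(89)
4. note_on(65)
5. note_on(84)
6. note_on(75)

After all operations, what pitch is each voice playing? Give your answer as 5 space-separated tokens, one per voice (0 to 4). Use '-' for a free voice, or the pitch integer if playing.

Op 1: note_on(69): voice 0 is free -> assigned | voices=[69 - - - -]
Op 2: note_on(71): voice 1 is free -> assigned | voices=[69 71 - - -]
Op 3: note_on(89): voice 2 is free -> assigned | voices=[69 71 89 - -]
Op 4: note_on(65): voice 3 is free -> assigned | voices=[69 71 89 65 -]
Op 5: note_on(84): voice 4 is free -> assigned | voices=[69 71 89 65 84]
Op 6: note_on(75): all voices busy, STEAL voice 0 (pitch 69, oldest) -> assign | voices=[75 71 89 65 84]

Answer: 75 71 89 65 84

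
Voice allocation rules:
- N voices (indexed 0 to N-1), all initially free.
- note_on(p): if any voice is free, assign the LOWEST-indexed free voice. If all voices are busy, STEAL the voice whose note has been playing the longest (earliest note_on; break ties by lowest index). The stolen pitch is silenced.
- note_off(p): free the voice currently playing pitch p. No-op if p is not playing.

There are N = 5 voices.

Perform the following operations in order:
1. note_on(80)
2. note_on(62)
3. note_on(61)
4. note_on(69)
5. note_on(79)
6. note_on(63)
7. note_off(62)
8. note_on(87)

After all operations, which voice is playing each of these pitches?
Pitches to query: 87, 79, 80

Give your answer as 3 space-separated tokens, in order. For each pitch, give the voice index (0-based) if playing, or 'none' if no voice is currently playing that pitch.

Answer: 1 4 none

Derivation:
Op 1: note_on(80): voice 0 is free -> assigned | voices=[80 - - - -]
Op 2: note_on(62): voice 1 is free -> assigned | voices=[80 62 - - -]
Op 3: note_on(61): voice 2 is free -> assigned | voices=[80 62 61 - -]
Op 4: note_on(69): voice 3 is free -> assigned | voices=[80 62 61 69 -]
Op 5: note_on(79): voice 4 is free -> assigned | voices=[80 62 61 69 79]
Op 6: note_on(63): all voices busy, STEAL voice 0 (pitch 80, oldest) -> assign | voices=[63 62 61 69 79]
Op 7: note_off(62): free voice 1 | voices=[63 - 61 69 79]
Op 8: note_on(87): voice 1 is free -> assigned | voices=[63 87 61 69 79]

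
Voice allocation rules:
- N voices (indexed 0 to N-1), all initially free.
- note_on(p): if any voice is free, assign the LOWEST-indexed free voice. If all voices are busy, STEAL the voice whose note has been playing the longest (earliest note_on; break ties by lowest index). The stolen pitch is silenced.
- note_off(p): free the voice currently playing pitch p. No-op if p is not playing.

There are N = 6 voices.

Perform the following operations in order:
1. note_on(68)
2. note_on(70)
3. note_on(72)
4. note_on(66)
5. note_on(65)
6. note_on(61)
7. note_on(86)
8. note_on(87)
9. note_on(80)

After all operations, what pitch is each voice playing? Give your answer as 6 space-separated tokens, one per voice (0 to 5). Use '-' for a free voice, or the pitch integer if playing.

Answer: 86 87 80 66 65 61

Derivation:
Op 1: note_on(68): voice 0 is free -> assigned | voices=[68 - - - - -]
Op 2: note_on(70): voice 1 is free -> assigned | voices=[68 70 - - - -]
Op 3: note_on(72): voice 2 is free -> assigned | voices=[68 70 72 - - -]
Op 4: note_on(66): voice 3 is free -> assigned | voices=[68 70 72 66 - -]
Op 5: note_on(65): voice 4 is free -> assigned | voices=[68 70 72 66 65 -]
Op 6: note_on(61): voice 5 is free -> assigned | voices=[68 70 72 66 65 61]
Op 7: note_on(86): all voices busy, STEAL voice 0 (pitch 68, oldest) -> assign | voices=[86 70 72 66 65 61]
Op 8: note_on(87): all voices busy, STEAL voice 1 (pitch 70, oldest) -> assign | voices=[86 87 72 66 65 61]
Op 9: note_on(80): all voices busy, STEAL voice 2 (pitch 72, oldest) -> assign | voices=[86 87 80 66 65 61]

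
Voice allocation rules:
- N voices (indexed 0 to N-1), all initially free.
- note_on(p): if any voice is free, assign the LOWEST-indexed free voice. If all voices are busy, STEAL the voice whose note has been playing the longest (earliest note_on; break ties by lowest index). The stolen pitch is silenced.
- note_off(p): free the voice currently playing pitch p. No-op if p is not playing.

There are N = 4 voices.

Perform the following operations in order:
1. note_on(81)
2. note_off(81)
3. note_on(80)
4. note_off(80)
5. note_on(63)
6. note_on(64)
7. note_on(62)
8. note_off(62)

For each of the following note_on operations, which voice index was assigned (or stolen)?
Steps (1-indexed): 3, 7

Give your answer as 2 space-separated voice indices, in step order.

Answer: 0 2

Derivation:
Op 1: note_on(81): voice 0 is free -> assigned | voices=[81 - - -]
Op 2: note_off(81): free voice 0 | voices=[- - - -]
Op 3: note_on(80): voice 0 is free -> assigned | voices=[80 - - -]
Op 4: note_off(80): free voice 0 | voices=[- - - -]
Op 5: note_on(63): voice 0 is free -> assigned | voices=[63 - - -]
Op 6: note_on(64): voice 1 is free -> assigned | voices=[63 64 - -]
Op 7: note_on(62): voice 2 is free -> assigned | voices=[63 64 62 -]
Op 8: note_off(62): free voice 2 | voices=[63 64 - -]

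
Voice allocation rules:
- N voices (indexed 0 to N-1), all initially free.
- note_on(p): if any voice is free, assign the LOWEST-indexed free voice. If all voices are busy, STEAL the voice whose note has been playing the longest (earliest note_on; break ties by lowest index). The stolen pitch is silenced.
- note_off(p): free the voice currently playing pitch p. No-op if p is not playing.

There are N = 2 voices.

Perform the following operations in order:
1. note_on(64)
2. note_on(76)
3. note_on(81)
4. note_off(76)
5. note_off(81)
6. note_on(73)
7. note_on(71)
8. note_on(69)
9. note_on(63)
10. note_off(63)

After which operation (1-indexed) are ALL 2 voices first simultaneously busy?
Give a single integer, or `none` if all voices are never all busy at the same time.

Answer: 2

Derivation:
Op 1: note_on(64): voice 0 is free -> assigned | voices=[64 -]
Op 2: note_on(76): voice 1 is free -> assigned | voices=[64 76]
Op 3: note_on(81): all voices busy, STEAL voice 0 (pitch 64, oldest) -> assign | voices=[81 76]
Op 4: note_off(76): free voice 1 | voices=[81 -]
Op 5: note_off(81): free voice 0 | voices=[- -]
Op 6: note_on(73): voice 0 is free -> assigned | voices=[73 -]
Op 7: note_on(71): voice 1 is free -> assigned | voices=[73 71]
Op 8: note_on(69): all voices busy, STEAL voice 0 (pitch 73, oldest) -> assign | voices=[69 71]
Op 9: note_on(63): all voices busy, STEAL voice 1 (pitch 71, oldest) -> assign | voices=[69 63]
Op 10: note_off(63): free voice 1 | voices=[69 -]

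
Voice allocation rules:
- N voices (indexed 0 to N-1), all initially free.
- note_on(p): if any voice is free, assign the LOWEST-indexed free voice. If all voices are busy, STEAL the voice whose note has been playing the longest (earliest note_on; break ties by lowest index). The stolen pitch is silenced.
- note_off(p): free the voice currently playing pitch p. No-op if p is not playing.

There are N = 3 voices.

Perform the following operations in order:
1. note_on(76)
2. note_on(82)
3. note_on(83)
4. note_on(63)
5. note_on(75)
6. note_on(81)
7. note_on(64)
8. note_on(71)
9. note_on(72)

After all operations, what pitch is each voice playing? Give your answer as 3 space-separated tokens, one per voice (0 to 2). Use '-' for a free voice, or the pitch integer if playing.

Answer: 64 71 72

Derivation:
Op 1: note_on(76): voice 0 is free -> assigned | voices=[76 - -]
Op 2: note_on(82): voice 1 is free -> assigned | voices=[76 82 -]
Op 3: note_on(83): voice 2 is free -> assigned | voices=[76 82 83]
Op 4: note_on(63): all voices busy, STEAL voice 0 (pitch 76, oldest) -> assign | voices=[63 82 83]
Op 5: note_on(75): all voices busy, STEAL voice 1 (pitch 82, oldest) -> assign | voices=[63 75 83]
Op 6: note_on(81): all voices busy, STEAL voice 2 (pitch 83, oldest) -> assign | voices=[63 75 81]
Op 7: note_on(64): all voices busy, STEAL voice 0 (pitch 63, oldest) -> assign | voices=[64 75 81]
Op 8: note_on(71): all voices busy, STEAL voice 1 (pitch 75, oldest) -> assign | voices=[64 71 81]
Op 9: note_on(72): all voices busy, STEAL voice 2 (pitch 81, oldest) -> assign | voices=[64 71 72]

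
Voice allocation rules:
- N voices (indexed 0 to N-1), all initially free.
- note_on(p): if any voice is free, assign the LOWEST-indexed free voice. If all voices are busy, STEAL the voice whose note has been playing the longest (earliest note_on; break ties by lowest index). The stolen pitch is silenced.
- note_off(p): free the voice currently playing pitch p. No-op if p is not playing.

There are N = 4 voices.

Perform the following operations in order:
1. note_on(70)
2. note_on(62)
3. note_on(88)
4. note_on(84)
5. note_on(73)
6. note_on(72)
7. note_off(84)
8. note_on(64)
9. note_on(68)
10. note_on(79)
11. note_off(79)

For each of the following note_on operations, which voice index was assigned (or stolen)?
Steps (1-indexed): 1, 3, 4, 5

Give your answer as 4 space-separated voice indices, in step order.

Op 1: note_on(70): voice 0 is free -> assigned | voices=[70 - - -]
Op 2: note_on(62): voice 1 is free -> assigned | voices=[70 62 - -]
Op 3: note_on(88): voice 2 is free -> assigned | voices=[70 62 88 -]
Op 4: note_on(84): voice 3 is free -> assigned | voices=[70 62 88 84]
Op 5: note_on(73): all voices busy, STEAL voice 0 (pitch 70, oldest) -> assign | voices=[73 62 88 84]
Op 6: note_on(72): all voices busy, STEAL voice 1 (pitch 62, oldest) -> assign | voices=[73 72 88 84]
Op 7: note_off(84): free voice 3 | voices=[73 72 88 -]
Op 8: note_on(64): voice 3 is free -> assigned | voices=[73 72 88 64]
Op 9: note_on(68): all voices busy, STEAL voice 2 (pitch 88, oldest) -> assign | voices=[73 72 68 64]
Op 10: note_on(79): all voices busy, STEAL voice 0 (pitch 73, oldest) -> assign | voices=[79 72 68 64]
Op 11: note_off(79): free voice 0 | voices=[- 72 68 64]

Answer: 0 2 3 0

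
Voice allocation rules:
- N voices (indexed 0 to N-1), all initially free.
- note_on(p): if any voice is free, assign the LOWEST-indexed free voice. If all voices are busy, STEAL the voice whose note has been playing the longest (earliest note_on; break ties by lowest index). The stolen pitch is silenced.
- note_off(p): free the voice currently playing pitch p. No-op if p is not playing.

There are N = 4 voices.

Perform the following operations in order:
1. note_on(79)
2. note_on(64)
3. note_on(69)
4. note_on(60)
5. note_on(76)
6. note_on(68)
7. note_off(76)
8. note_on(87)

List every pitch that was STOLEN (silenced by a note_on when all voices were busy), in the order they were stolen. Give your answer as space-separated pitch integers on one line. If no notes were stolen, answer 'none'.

Answer: 79 64

Derivation:
Op 1: note_on(79): voice 0 is free -> assigned | voices=[79 - - -]
Op 2: note_on(64): voice 1 is free -> assigned | voices=[79 64 - -]
Op 3: note_on(69): voice 2 is free -> assigned | voices=[79 64 69 -]
Op 4: note_on(60): voice 3 is free -> assigned | voices=[79 64 69 60]
Op 5: note_on(76): all voices busy, STEAL voice 0 (pitch 79, oldest) -> assign | voices=[76 64 69 60]
Op 6: note_on(68): all voices busy, STEAL voice 1 (pitch 64, oldest) -> assign | voices=[76 68 69 60]
Op 7: note_off(76): free voice 0 | voices=[- 68 69 60]
Op 8: note_on(87): voice 0 is free -> assigned | voices=[87 68 69 60]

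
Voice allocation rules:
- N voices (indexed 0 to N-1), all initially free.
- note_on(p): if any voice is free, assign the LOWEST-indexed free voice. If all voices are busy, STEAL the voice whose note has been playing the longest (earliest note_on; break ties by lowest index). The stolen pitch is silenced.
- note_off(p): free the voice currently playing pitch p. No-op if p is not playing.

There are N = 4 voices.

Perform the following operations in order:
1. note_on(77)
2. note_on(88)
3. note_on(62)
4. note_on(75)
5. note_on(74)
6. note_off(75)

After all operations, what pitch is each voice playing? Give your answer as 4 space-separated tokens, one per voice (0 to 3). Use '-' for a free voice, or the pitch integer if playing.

Op 1: note_on(77): voice 0 is free -> assigned | voices=[77 - - -]
Op 2: note_on(88): voice 1 is free -> assigned | voices=[77 88 - -]
Op 3: note_on(62): voice 2 is free -> assigned | voices=[77 88 62 -]
Op 4: note_on(75): voice 3 is free -> assigned | voices=[77 88 62 75]
Op 5: note_on(74): all voices busy, STEAL voice 0 (pitch 77, oldest) -> assign | voices=[74 88 62 75]
Op 6: note_off(75): free voice 3 | voices=[74 88 62 -]

Answer: 74 88 62 -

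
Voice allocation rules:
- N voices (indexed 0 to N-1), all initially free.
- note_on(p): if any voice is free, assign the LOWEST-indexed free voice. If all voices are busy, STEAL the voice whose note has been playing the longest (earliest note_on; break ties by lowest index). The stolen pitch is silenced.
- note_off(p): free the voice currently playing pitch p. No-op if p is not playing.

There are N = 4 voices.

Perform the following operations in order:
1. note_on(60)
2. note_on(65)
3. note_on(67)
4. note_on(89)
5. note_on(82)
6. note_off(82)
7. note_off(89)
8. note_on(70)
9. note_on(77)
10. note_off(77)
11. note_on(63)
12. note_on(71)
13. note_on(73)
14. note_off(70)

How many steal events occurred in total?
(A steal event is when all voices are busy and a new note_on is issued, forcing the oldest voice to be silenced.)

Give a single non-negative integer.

Answer: 3

Derivation:
Op 1: note_on(60): voice 0 is free -> assigned | voices=[60 - - -]
Op 2: note_on(65): voice 1 is free -> assigned | voices=[60 65 - -]
Op 3: note_on(67): voice 2 is free -> assigned | voices=[60 65 67 -]
Op 4: note_on(89): voice 3 is free -> assigned | voices=[60 65 67 89]
Op 5: note_on(82): all voices busy, STEAL voice 0 (pitch 60, oldest) -> assign | voices=[82 65 67 89]
Op 6: note_off(82): free voice 0 | voices=[- 65 67 89]
Op 7: note_off(89): free voice 3 | voices=[- 65 67 -]
Op 8: note_on(70): voice 0 is free -> assigned | voices=[70 65 67 -]
Op 9: note_on(77): voice 3 is free -> assigned | voices=[70 65 67 77]
Op 10: note_off(77): free voice 3 | voices=[70 65 67 -]
Op 11: note_on(63): voice 3 is free -> assigned | voices=[70 65 67 63]
Op 12: note_on(71): all voices busy, STEAL voice 1 (pitch 65, oldest) -> assign | voices=[70 71 67 63]
Op 13: note_on(73): all voices busy, STEAL voice 2 (pitch 67, oldest) -> assign | voices=[70 71 73 63]
Op 14: note_off(70): free voice 0 | voices=[- 71 73 63]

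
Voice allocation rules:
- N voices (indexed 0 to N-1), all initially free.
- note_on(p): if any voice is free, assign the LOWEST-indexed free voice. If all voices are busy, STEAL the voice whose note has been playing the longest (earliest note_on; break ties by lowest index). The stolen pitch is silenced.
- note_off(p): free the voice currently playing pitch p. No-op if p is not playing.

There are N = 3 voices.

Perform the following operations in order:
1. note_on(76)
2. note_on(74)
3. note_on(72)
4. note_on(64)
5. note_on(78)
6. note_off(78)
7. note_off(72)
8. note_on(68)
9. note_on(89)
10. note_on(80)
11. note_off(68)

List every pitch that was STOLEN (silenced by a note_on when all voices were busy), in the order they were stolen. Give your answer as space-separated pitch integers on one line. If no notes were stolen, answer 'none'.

Answer: 76 74 64

Derivation:
Op 1: note_on(76): voice 0 is free -> assigned | voices=[76 - -]
Op 2: note_on(74): voice 1 is free -> assigned | voices=[76 74 -]
Op 3: note_on(72): voice 2 is free -> assigned | voices=[76 74 72]
Op 4: note_on(64): all voices busy, STEAL voice 0 (pitch 76, oldest) -> assign | voices=[64 74 72]
Op 5: note_on(78): all voices busy, STEAL voice 1 (pitch 74, oldest) -> assign | voices=[64 78 72]
Op 6: note_off(78): free voice 1 | voices=[64 - 72]
Op 7: note_off(72): free voice 2 | voices=[64 - -]
Op 8: note_on(68): voice 1 is free -> assigned | voices=[64 68 -]
Op 9: note_on(89): voice 2 is free -> assigned | voices=[64 68 89]
Op 10: note_on(80): all voices busy, STEAL voice 0 (pitch 64, oldest) -> assign | voices=[80 68 89]
Op 11: note_off(68): free voice 1 | voices=[80 - 89]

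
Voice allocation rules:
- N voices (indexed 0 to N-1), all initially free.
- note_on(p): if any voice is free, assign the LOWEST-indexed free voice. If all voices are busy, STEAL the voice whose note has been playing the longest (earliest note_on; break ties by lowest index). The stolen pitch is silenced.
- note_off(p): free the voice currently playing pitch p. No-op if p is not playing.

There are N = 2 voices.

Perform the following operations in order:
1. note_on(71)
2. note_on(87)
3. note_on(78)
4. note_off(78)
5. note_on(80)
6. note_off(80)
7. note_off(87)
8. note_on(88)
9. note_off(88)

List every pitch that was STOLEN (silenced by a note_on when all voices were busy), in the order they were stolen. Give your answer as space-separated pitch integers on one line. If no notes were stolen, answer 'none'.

Op 1: note_on(71): voice 0 is free -> assigned | voices=[71 -]
Op 2: note_on(87): voice 1 is free -> assigned | voices=[71 87]
Op 3: note_on(78): all voices busy, STEAL voice 0 (pitch 71, oldest) -> assign | voices=[78 87]
Op 4: note_off(78): free voice 0 | voices=[- 87]
Op 5: note_on(80): voice 0 is free -> assigned | voices=[80 87]
Op 6: note_off(80): free voice 0 | voices=[- 87]
Op 7: note_off(87): free voice 1 | voices=[- -]
Op 8: note_on(88): voice 0 is free -> assigned | voices=[88 -]
Op 9: note_off(88): free voice 0 | voices=[- -]

Answer: 71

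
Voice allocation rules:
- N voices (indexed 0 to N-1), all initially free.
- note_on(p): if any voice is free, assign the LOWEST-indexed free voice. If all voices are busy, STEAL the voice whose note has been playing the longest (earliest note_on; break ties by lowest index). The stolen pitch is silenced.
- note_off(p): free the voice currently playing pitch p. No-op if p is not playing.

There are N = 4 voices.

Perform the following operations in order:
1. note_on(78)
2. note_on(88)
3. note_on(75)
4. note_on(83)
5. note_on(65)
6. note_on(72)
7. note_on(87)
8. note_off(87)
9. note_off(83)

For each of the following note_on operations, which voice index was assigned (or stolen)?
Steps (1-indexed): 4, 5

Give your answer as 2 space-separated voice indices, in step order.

Op 1: note_on(78): voice 0 is free -> assigned | voices=[78 - - -]
Op 2: note_on(88): voice 1 is free -> assigned | voices=[78 88 - -]
Op 3: note_on(75): voice 2 is free -> assigned | voices=[78 88 75 -]
Op 4: note_on(83): voice 3 is free -> assigned | voices=[78 88 75 83]
Op 5: note_on(65): all voices busy, STEAL voice 0 (pitch 78, oldest) -> assign | voices=[65 88 75 83]
Op 6: note_on(72): all voices busy, STEAL voice 1 (pitch 88, oldest) -> assign | voices=[65 72 75 83]
Op 7: note_on(87): all voices busy, STEAL voice 2 (pitch 75, oldest) -> assign | voices=[65 72 87 83]
Op 8: note_off(87): free voice 2 | voices=[65 72 - 83]
Op 9: note_off(83): free voice 3 | voices=[65 72 - -]

Answer: 3 0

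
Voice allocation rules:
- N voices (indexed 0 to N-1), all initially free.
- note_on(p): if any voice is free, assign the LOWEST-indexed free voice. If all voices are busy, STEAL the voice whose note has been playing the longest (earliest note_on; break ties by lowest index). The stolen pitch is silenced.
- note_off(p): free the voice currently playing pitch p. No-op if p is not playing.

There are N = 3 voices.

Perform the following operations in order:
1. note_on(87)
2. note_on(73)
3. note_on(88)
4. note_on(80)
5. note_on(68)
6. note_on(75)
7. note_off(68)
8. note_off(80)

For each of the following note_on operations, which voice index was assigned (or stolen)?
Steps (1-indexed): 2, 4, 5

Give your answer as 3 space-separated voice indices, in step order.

Op 1: note_on(87): voice 0 is free -> assigned | voices=[87 - -]
Op 2: note_on(73): voice 1 is free -> assigned | voices=[87 73 -]
Op 3: note_on(88): voice 2 is free -> assigned | voices=[87 73 88]
Op 4: note_on(80): all voices busy, STEAL voice 0 (pitch 87, oldest) -> assign | voices=[80 73 88]
Op 5: note_on(68): all voices busy, STEAL voice 1 (pitch 73, oldest) -> assign | voices=[80 68 88]
Op 6: note_on(75): all voices busy, STEAL voice 2 (pitch 88, oldest) -> assign | voices=[80 68 75]
Op 7: note_off(68): free voice 1 | voices=[80 - 75]
Op 8: note_off(80): free voice 0 | voices=[- - 75]

Answer: 1 0 1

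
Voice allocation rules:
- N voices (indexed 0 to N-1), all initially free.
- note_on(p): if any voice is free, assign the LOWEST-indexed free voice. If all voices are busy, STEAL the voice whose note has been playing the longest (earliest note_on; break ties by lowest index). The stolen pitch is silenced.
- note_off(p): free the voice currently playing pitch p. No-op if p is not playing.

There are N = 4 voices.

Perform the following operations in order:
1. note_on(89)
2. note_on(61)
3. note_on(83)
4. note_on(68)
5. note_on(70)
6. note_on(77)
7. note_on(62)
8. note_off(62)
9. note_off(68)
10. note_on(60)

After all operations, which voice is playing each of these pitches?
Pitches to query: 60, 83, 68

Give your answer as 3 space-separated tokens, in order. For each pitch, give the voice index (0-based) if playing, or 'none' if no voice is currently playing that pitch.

Answer: 2 none none

Derivation:
Op 1: note_on(89): voice 0 is free -> assigned | voices=[89 - - -]
Op 2: note_on(61): voice 1 is free -> assigned | voices=[89 61 - -]
Op 3: note_on(83): voice 2 is free -> assigned | voices=[89 61 83 -]
Op 4: note_on(68): voice 3 is free -> assigned | voices=[89 61 83 68]
Op 5: note_on(70): all voices busy, STEAL voice 0 (pitch 89, oldest) -> assign | voices=[70 61 83 68]
Op 6: note_on(77): all voices busy, STEAL voice 1 (pitch 61, oldest) -> assign | voices=[70 77 83 68]
Op 7: note_on(62): all voices busy, STEAL voice 2 (pitch 83, oldest) -> assign | voices=[70 77 62 68]
Op 8: note_off(62): free voice 2 | voices=[70 77 - 68]
Op 9: note_off(68): free voice 3 | voices=[70 77 - -]
Op 10: note_on(60): voice 2 is free -> assigned | voices=[70 77 60 -]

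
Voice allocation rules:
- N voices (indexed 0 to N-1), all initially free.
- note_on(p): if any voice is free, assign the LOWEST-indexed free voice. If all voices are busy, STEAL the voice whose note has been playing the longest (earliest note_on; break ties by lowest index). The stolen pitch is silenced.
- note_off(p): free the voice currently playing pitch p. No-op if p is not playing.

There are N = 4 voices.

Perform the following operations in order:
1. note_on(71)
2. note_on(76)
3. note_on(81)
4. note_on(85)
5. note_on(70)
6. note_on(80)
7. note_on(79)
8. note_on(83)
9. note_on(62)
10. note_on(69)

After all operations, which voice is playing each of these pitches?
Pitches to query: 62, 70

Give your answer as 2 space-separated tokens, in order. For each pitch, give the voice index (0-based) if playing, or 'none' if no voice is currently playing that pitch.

Answer: 0 none

Derivation:
Op 1: note_on(71): voice 0 is free -> assigned | voices=[71 - - -]
Op 2: note_on(76): voice 1 is free -> assigned | voices=[71 76 - -]
Op 3: note_on(81): voice 2 is free -> assigned | voices=[71 76 81 -]
Op 4: note_on(85): voice 3 is free -> assigned | voices=[71 76 81 85]
Op 5: note_on(70): all voices busy, STEAL voice 0 (pitch 71, oldest) -> assign | voices=[70 76 81 85]
Op 6: note_on(80): all voices busy, STEAL voice 1 (pitch 76, oldest) -> assign | voices=[70 80 81 85]
Op 7: note_on(79): all voices busy, STEAL voice 2 (pitch 81, oldest) -> assign | voices=[70 80 79 85]
Op 8: note_on(83): all voices busy, STEAL voice 3 (pitch 85, oldest) -> assign | voices=[70 80 79 83]
Op 9: note_on(62): all voices busy, STEAL voice 0 (pitch 70, oldest) -> assign | voices=[62 80 79 83]
Op 10: note_on(69): all voices busy, STEAL voice 1 (pitch 80, oldest) -> assign | voices=[62 69 79 83]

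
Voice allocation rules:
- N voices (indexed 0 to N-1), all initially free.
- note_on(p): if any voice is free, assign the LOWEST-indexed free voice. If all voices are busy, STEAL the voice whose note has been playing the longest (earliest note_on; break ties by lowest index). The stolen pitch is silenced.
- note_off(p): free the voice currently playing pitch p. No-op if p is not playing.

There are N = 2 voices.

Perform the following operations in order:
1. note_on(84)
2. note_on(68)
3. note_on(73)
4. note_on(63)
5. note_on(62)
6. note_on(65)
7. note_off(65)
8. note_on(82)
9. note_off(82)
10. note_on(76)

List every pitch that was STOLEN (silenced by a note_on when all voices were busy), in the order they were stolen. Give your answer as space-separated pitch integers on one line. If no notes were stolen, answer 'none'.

Answer: 84 68 73 63

Derivation:
Op 1: note_on(84): voice 0 is free -> assigned | voices=[84 -]
Op 2: note_on(68): voice 1 is free -> assigned | voices=[84 68]
Op 3: note_on(73): all voices busy, STEAL voice 0 (pitch 84, oldest) -> assign | voices=[73 68]
Op 4: note_on(63): all voices busy, STEAL voice 1 (pitch 68, oldest) -> assign | voices=[73 63]
Op 5: note_on(62): all voices busy, STEAL voice 0 (pitch 73, oldest) -> assign | voices=[62 63]
Op 6: note_on(65): all voices busy, STEAL voice 1 (pitch 63, oldest) -> assign | voices=[62 65]
Op 7: note_off(65): free voice 1 | voices=[62 -]
Op 8: note_on(82): voice 1 is free -> assigned | voices=[62 82]
Op 9: note_off(82): free voice 1 | voices=[62 -]
Op 10: note_on(76): voice 1 is free -> assigned | voices=[62 76]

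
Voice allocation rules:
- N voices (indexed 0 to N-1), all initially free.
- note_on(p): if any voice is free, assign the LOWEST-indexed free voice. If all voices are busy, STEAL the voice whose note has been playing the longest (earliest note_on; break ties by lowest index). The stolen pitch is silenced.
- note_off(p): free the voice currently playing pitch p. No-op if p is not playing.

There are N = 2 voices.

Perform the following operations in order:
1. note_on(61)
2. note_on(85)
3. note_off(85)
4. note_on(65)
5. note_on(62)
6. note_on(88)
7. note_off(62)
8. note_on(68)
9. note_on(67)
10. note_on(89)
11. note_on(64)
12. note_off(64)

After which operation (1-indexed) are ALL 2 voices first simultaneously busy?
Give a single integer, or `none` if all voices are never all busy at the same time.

Op 1: note_on(61): voice 0 is free -> assigned | voices=[61 -]
Op 2: note_on(85): voice 1 is free -> assigned | voices=[61 85]
Op 3: note_off(85): free voice 1 | voices=[61 -]
Op 4: note_on(65): voice 1 is free -> assigned | voices=[61 65]
Op 5: note_on(62): all voices busy, STEAL voice 0 (pitch 61, oldest) -> assign | voices=[62 65]
Op 6: note_on(88): all voices busy, STEAL voice 1 (pitch 65, oldest) -> assign | voices=[62 88]
Op 7: note_off(62): free voice 0 | voices=[- 88]
Op 8: note_on(68): voice 0 is free -> assigned | voices=[68 88]
Op 9: note_on(67): all voices busy, STEAL voice 1 (pitch 88, oldest) -> assign | voices=[68 67]
Op 10: note_on(89): all voices busy, STEAL voice 0 (pitch 68, oldest) -> assign | voices=[89 67]
Op 11: note_on(64): all voices busy, STEAL voice 1 (pitch 67, oldest) -> assign | voices=[89 64]
Op 12: note_off(64): free voice 1 | voices=[89 -]

Answer: 2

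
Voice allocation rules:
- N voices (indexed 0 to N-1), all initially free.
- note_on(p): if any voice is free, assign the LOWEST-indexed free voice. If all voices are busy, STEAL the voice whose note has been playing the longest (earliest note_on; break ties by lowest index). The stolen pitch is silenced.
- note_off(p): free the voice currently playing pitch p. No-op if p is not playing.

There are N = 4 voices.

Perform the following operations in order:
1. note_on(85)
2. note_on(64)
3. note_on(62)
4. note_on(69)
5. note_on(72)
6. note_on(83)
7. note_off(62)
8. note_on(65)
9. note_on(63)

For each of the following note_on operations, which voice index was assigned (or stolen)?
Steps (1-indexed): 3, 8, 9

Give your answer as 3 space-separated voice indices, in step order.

Op 1: note_on(85): voice 0 is free -> assigned | voices=[85 - - -]
Op 2: note_on(64): voice 1 is free -> assigned | voices=[85 64 - -]
Op 3: note_on(62): voice 2 is free -> assigned | voices=[85 64 62 -]
Op 4: note_on(69): voice 3 is free -> assigned | voices=[85 64 62 69]
Op 5: note_on(72): all voices busy, STEAL voice 0 (pitch 85, oldest) -> assign | voices=[72 64 62 69]
Op 6: note_on(83): all voices busy, STEAL voice 1 (pitch 64, oldest) -> assign | voices=[72 83 62 69]
Op 7: note_off(62): free voice 2 | voices=[72 83 - 69]
Op 8: note_on(65): voice 2 is free -> assigned | voices=[72 83 65 69]
Op 9: note_on(63): all voices busy, STEAL voice 3 (pitch 69, oldest) -> assign | voices=[72 83 65 63]

Answer: 2 2 3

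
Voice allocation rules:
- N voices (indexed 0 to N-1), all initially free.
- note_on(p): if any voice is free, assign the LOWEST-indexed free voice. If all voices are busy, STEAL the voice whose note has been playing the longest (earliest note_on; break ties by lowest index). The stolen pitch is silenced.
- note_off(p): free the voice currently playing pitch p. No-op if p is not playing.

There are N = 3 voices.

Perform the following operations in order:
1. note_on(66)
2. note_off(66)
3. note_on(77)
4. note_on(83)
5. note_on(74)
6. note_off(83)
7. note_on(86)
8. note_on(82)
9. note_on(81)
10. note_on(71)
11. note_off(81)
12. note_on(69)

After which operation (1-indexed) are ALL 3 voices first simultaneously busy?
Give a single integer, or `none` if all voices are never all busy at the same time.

Answer: 5

Derivation:
Op 1: note_on(66): voice 0 is free -> assigned | voices=[66 - -]
Op 2: note_off(66): free voice 0 | voices=[- - -]
Op 3: note_on(77): voice 0 is free -> assigned | voices=[77 - -]
Op 4: note_on(83): voice 1 is free -> assigned | voices=[77 83 -]
Op 5: note_on(74): voice 2 is free -> assigned | voices=[77 83 74]
Op 6: note_off(83): free voice 1 | voices=[77 - 74]
Op 7: note_on(86): voice 1 is free -> assigned | voices=[77 86 74]
Op 8: note_on(82): all voices busy, STEAL voice 0 (pitch 77, oldest) -> assign | voices=[82 86 74]
Op 9: note_on(81): all voices busy, STEAL voice 2 (pitch 74, oldest) -> assign | voices=[82 86 81]
Op 10: note_on(71): all voices busy, STEAL voice 1 (pitch 86, oldest) -> assign | voices=[82 71 81]
Op 11: note_off(81): free voice 2 | voices=[82 71 -]
Op 12: note_on(69): voice 2 is free -> assigned | voices=[82 71 69]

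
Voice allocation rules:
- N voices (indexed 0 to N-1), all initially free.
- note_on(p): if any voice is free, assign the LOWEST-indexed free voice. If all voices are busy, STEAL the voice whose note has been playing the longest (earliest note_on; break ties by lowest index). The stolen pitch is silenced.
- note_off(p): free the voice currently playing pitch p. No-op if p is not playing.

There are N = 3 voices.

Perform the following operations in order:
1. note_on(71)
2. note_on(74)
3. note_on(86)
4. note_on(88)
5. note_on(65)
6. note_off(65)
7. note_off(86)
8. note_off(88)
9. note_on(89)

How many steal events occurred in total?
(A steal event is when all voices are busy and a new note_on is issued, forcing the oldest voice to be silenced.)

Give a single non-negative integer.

Answer: 2

Derivation:
Op 1: note_on(71): voice 0 is free -> assigned | voices=[71 - -]
Op 2: note_on(74): voice 1 is free -> assigned | voices=[71 74 -]
Op 3: note_on(86): voice 2 is free -> assigned | voices=[71 74 86]
Op 4: note_on(88): all voices busy, STEAL voice 0 (pitch 71, oldest) -> assign | voices=[88 74 86]
Op 5: note_on(65): all voices busy, STEAL voice 1 (pitch 74, oldest) -> assign | voices=[88 65 86]
Op 6: note_off(65): free voice 1 | voices=[88 - 86]
Op 7: note_off(86): free voice 2 | voices=[88 - -]
Op 8: note_off(88): free voice 0 | voices=[- - -]
Op 9: note_on(89): voice 0 is free -> assigned | voices=[89 - -]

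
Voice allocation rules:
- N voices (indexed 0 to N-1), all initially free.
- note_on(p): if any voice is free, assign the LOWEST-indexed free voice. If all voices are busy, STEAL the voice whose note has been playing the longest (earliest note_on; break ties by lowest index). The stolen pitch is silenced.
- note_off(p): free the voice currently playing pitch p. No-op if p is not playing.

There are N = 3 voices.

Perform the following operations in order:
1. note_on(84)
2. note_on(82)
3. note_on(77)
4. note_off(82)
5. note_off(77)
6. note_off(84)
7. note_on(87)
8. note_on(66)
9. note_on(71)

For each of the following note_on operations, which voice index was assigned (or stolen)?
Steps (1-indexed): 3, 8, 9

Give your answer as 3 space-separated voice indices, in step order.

Op 1: note_on(84): voice 0 is free -> assigned | voices=[84 - -]
Op 2: note_on(82): voice 1 is free -> assigned | voices=[84 82 -]
Op 3: note_on(77): voice 2 is free -> assigned | voices=[84 82 77]
Op 4: note_off(82): free voice 1 | voices=[84 - 77]
Op 5: note_off(77): free voice 2 | voices=[84 - -]
Op 6: note_off(84): free voice 0 | voices=[- - -]
Op 7: note_on(87): voice 0 is free -> assigned | voices=[87 - -]
Op 8: note_on(66): voice 1 is free -> assigned | voices=[87 66 -]
Op 9: note_on(71): voice 2 is free -> assigned | voices=[87 66 71]

Answer: 2 1 2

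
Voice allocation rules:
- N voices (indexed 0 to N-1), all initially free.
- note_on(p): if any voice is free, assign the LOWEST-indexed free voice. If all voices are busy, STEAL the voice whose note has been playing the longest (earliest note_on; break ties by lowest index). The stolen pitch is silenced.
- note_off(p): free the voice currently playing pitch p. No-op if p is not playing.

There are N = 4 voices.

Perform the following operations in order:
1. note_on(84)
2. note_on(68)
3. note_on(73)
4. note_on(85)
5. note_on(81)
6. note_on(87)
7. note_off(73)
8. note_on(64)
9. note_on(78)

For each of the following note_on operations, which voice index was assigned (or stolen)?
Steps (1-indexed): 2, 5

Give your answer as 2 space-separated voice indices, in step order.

Op 1: note_on(84): voice 0 is free -> assigned | voices=[84 - - -]
Op 2: note_on(68): voice 1 is free -> assigned | voices=[84 68 - -]
Op 3: note_on(73): voice 2 is free -> assigned | voices=[84 68 73 -]
Op 4: note_on(85): voice 3 is free -> assigned | voices=[84 68 73 85]
Op 5: note_on(81): all voices busy, STEAL voice 0 (pitch 84, oldest) -> assign | voices=[81 68 73 85]
Op 6: note_on(87): all voices busy, STEAL voice 1 (pitch 68, oldest) -> assign | voices=[81 87 73 85]
Op 7: note_off(73): free voice 2 | voices=[81 87 - 85]
Op 8: note_on(64): voice 2 is free -> assigned | voices=[81 87 64 85]
Op 9: note_on(78): all voices busy, STEAL voice 3 (pitch 85, oldest) -> assign | voices=[81 87 64 78]

Answer: 1 0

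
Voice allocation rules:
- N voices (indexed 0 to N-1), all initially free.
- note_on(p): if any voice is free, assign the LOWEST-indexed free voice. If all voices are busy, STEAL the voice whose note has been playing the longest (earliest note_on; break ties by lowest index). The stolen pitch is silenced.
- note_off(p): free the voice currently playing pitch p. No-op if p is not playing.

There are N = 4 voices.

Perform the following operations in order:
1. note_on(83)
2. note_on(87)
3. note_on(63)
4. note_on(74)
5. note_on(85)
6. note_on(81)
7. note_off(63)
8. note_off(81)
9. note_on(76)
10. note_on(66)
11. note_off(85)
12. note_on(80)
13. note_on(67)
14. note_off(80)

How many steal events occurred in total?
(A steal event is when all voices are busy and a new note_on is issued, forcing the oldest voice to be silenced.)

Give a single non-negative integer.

Op 1: note_on(83): voice 0 is free -> assigned | voices=[83 - - -]
Op 2: note_on(87): voice 1 is free -> assigned | voices=[83 87 - -]
Op 3: note_on(63): voice 2 is free -> assigned | voices=[83 87 63 -]
Op 4: note_on(74): voice 3 is free -> assigned | voices=[83 87 63 74]
Op 5: note_on(85): all voices busy, STEAL voice 0 (pitch 83, oldest) -> assign | voices=[85 87 63 74]
Op 6: note_on(81): all voices busy, STEAL voice 1 (pitch 87, oldest) -> assign | voices=[85 81 63 74]
Op 7: note_off(63): free voice 2 | voices=[85 81 - 74]
Op 8: note_off(81): free voice 1 | voices=[85 - - 74]
Op 9: note_on(76): voice 1 is free -> assigned | voices=[85 76 - 74]
Op 10: note_on(66): voice 2 is free -> assigned | voices=[85 76 66 74]
Op 11: note_off(85): free voice 0 | voices=[- 76 66 74]
Op 12: note_on(80): voice 0 is free -> assigned | voices=[80 76 66 74]
Op 13: note_on(67): all voices busy, STEAL voice 3 (pitch 74, oldest) -> assign | voices=[80 76 66 67]
Op 14: note_off(80): free voice 0 | voices=[- 76 66 67]

Answer: 3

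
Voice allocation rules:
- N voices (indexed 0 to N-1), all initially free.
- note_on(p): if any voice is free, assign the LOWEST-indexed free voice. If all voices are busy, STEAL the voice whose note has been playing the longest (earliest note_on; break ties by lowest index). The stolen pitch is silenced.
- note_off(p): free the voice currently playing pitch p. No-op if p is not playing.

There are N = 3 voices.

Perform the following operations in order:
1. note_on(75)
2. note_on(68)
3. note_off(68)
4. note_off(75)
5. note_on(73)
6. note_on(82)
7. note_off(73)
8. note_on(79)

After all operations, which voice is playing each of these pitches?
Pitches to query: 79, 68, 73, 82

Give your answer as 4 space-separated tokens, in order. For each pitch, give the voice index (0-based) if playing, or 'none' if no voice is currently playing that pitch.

Op 1: note_on(75): voice 0 is free -> assigned | voices=[75 - -]
Op 2: note_on(68): voice 1 is free -> assigned | voices=[75 68 -]
Op 3: note_off(68): free voice 1 | voices=[75 - -]
Op 4: note_off(75): free voice 0 | voices=[- - -]
Op 5: note_on(73): voice 0 is free -> assigned | voices=[73 - -]
Op 6: note_on(82): voice 1 is free -> assigned | voices=[73 82 -]
Op 7: note_off(73): free voice 0 | voices=[- 82 -]
Op 8: note_on(79): voice 0 is free -> assigned | voices=[79 82 -]

Answer: 0 none none 1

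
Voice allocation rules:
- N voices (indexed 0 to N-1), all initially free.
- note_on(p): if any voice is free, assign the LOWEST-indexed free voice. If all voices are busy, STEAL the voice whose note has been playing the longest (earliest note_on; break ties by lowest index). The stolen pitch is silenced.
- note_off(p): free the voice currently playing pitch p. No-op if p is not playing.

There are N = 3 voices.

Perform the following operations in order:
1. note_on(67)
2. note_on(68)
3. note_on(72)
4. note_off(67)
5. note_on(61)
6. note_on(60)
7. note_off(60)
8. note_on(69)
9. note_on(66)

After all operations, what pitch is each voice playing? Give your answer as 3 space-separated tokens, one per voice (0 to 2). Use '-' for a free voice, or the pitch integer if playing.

Answer: 61 69 66

Derivation:
Op 1: note_on(67): voice 0 is free -> assigned | voices=[67 - -]
Op 2: note_on(68): voice 1 is free -> assigned | voices=[67 68 -]
Op 3: note_on(72): voice 2 is free -> assigned | voices=[67 68 72]
Op 4: note_off(67): free voice 0 | voices=[- 68 72]
Op 5: note_on(61): voice 0 is free -> assigned | voices=[61 68 72]
Op 6: note_on(60): all voices busy, STEAL voice 1 (pitch 68, oldest) -> assign | voices=[61 60 72]
Op 7: note_off(60): free voice 1 | voices=[61 - 72]
Op 8: note_on(69): voice 1 is free -> assigned | voices=[61 69 72]
Op 9: note_on(66): all voices busy, STEAL voice 2 (pitch 72, oldest) -> assign | voices=[61 69 66]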